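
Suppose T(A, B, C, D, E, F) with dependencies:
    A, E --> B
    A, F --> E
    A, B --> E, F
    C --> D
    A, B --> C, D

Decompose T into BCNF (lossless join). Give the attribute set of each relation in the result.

Candidate keys of the original relation: {A, B}, {A, E}, {A, F}.
Within {A, B, C, D, E, F}: {C}⁺ ∩ {A, B, C, D, E, F} = {C, D}, not the whole set, so C --> D violates BCNF; decompose into {C, D} and {A, B, C, E, F}.
{C, D} has no BCNF violation.
{A, B, C, E, F} has no BCNF violation.

{A, B, C, E, F}; {C, D}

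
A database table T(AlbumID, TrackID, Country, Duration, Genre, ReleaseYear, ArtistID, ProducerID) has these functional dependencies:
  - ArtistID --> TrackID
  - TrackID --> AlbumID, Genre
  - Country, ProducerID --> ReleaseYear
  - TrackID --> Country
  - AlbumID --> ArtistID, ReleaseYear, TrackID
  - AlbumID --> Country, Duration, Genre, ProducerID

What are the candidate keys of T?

{AlbumID}, {ArtistID}, {TrackID}

{AlbumID}⁺ = {AlbumID, ArtistID, Country, Duration, Genre, ProducerID, ReleaseYear, TrackID} — all of the relation — so {AlbumID} is a candidate key.
{ArtistID}⁺ = {AlbumID, ArtistID, Country, Duration, Genre, ProducerID, ReleaseYear, TrackID} — all of the relation — so {ArtistID} is a candidate key.
{TrackID}⁺ = {AlbumID, ArtistID, Country, Duration, Genre, ProducerID, ReleaseYear, TrackID} — all of the relation — so {TrackID} is a candidate key.
These are minimal and exhaustive — every other superkey contains one of them.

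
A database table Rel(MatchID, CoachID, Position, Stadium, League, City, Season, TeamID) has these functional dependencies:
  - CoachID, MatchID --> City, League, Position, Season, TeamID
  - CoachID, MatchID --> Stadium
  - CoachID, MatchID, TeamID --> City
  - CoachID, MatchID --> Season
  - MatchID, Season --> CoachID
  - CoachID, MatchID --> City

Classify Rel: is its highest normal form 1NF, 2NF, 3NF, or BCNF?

Candidate keys: {CoachID, MatchID}, {MatchID, Season}. Prime attributes: {CoachID, MatchID, Season}.
Each dependency's left side is a superkey — BCNF holds.

BCNF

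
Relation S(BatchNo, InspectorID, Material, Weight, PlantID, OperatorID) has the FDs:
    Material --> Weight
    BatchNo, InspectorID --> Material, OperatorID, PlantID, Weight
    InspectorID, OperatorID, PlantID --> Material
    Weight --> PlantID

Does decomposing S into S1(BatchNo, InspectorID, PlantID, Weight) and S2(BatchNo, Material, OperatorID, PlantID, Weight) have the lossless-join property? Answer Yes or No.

No

Common attributes: {BatchNo, PlantID, Weight}; their closure is {BatchNo, PlantID, Weight}.
The closure covers neither S1 nor S2 entirely; the join is not lossless.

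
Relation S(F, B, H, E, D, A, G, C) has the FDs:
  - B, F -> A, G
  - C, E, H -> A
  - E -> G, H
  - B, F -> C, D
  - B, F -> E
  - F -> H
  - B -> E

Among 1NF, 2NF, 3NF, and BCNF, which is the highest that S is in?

Candidate key: {B, F}. Prime attributes: {B, F}.
C, E, H -> A breaks BCNF: {C, E, H}⁺ = {A, C, E, G, H}, so {C, E, H} is not a superkey.
C, E, H -> A determines the non-prime attribute {A} from a non-superkey — 3NF is violated.
The proper key subset {B} of {B, F} determines non-prime {E, G, H}, so the relation is not even in 2NF.

1NF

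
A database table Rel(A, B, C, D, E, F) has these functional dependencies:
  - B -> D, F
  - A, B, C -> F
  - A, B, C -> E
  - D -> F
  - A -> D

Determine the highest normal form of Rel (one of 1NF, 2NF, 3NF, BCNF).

Candidate key: {A, B, C}. Prime attributes: {A, B, C}.
B -> D, F: {B}⁺ = {B, D, F}, which is not all of the attributes, so the left side is not a superkey — BCNF is violated.
Because {D, F} are non-prime and the left side of B -> D, F is not a superkey, the relation is not in 3NF.
The proper key subset {A} of {A, B, C} determines non-prime {D, F}, so the relation is not even in 2NF.

1NF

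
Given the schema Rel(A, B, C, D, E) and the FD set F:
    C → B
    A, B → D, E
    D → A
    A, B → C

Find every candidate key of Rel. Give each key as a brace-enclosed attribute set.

{A, B} is a candidate key since {A, B}⁺ = {A, B, C, D, E} covers every attribute.
{A, C} is a candidate key since {A, C}⁺ = {A, B, C, D, E} covers every attribute.
{B, D} is a candidate key since {B, D}⁺ = {A, B, C, D, E} covers every attribute.
{C, D} is a candidate key since {C, D}⁺ = {A, B, C, D, E} covers every attribute.
Any other superkey properly contains one of these, so there are no further candidate keys.

{A, B}, {A, C}, {B, D}, {C, D}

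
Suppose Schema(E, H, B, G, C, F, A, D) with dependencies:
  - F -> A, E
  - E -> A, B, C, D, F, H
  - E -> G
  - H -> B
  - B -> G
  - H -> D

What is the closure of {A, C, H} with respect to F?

Start with {A, C, H}.
H -> B applies; add {B} → now {A, B, C, H}.
B -> G applies; add {G} → now {A, B, C, G, H}.
H -> D applies; add {D} → now {A, B, C, D, G, H}.
No further FD applies.

{A, B, C, D, G, H}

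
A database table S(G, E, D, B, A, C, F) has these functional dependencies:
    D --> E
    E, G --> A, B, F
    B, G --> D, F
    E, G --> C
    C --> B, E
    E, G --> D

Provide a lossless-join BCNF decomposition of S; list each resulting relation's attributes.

{A, C, D, F, G}; {B, C}; {D, E}

Candidate keys of the original relation: {B, G}, {C, G}, {D, G}, {E, G}.
In {A, B, C, D, E, F, G}, {D} is not a superkey ({D}⁺ restricted to this set is {D, E}), so split on D --> E into {D, E} and {A, B, C, D, F, G}.
{D, E}: every determinant is a superkey — BCNF.
In {A, B, C, D, F, G}, {C} is not a superkey ({C}⁺ restricted to this set is {B, C}), so split on C --> B into {B, C} and {A, C, D, F, G}.
{B, C}: every determinant is a superkey — BCNF.
{A, C, D, F, G}: every determinant is a superkey — BCNF.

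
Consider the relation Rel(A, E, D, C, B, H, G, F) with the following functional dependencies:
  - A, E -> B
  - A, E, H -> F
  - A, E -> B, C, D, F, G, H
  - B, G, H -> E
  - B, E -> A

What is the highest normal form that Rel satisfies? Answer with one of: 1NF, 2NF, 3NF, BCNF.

BCNF

Candidate keys: {A, E}, {B, E}, {B, G, H}. Prime attributes: {A, B, E, G, H}.
Each dependency's left side is a superkey — BCNF holds.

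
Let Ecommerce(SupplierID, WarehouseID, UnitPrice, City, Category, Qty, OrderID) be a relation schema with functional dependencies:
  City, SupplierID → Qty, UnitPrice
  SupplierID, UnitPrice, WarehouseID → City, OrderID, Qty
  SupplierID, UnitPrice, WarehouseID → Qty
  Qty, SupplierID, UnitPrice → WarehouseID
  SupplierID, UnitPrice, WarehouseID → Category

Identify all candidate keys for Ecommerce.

{City, SupplierID}, {Qty, SupplierID, UnitPrice}, {SupplierID, UnitPrice, WarehouseID}

{SupplierID} never appears on the right of any FD, so every key must include it.
{City, SupplierID}⁺ = {Category, City, OrderID, Qty, SupplierID, UnitPrice, WarehouseID}, which is every attribute, so {City, SupplierID} is a candidate key.
{Qty, SupplierID, UnitPrice}⁺ = {Category, City, OrderID, Qty, SupplierID, UnitPrice, WarehouseID}, which is every attribute, so {Qty, SupplierID, UnitPrice} is a candidate key.
{SupplierID, UnitPrice, WarehouseID}⁺ = {Category, City, OrderID, Qty, SupplierID, UnitPrice, WarehouseID}, which is every attribute, so {SupplierID, UnitPrice, WarehouseID} is a candidate key.
No proper subset of any of these is a key, and no other minimal superkey exists.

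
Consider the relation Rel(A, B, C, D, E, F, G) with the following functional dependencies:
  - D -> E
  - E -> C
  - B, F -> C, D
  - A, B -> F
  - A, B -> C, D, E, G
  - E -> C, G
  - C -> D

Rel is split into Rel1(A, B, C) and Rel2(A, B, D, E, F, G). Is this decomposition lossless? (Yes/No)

Common attributes: {A, B}; their closure is {A, B, C, D, E, F, G}.
This includes all of Rel1, so the common attributes are a superkey of Rel1 — the join is lossless.

Yes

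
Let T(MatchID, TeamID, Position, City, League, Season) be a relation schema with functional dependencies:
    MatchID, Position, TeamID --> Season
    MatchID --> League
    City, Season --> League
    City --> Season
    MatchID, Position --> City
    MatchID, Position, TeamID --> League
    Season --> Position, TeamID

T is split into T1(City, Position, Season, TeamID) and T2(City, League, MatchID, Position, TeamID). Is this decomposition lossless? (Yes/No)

The shared attributes are {City, Position, TeamID} and {City, Position, TeamID}⁺ = {City, League, Position, Season, TeamID}.
Since T1 ⊆ {City, League, Position, Season, TeamID}, the intersection is a superkey of T1; the decomposition is lossless.

Yes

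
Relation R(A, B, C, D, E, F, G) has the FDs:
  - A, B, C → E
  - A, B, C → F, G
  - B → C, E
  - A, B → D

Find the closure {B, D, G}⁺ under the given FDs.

{B, C, D, E, G}

Start with {B, D, G}.
B → C, E applies; add {C, E} → now {B, C, D, E, G}.
No further FD applies.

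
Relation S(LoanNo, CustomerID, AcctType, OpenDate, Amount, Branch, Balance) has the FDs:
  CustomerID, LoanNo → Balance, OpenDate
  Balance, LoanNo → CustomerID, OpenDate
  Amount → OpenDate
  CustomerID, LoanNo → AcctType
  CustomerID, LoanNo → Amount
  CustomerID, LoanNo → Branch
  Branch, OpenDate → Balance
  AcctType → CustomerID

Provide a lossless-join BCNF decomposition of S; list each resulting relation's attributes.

{AcctType, Amount, Branch, LoanNo}; {AcctType, CustomerID}; {Amount, Balance, Branch}; {Amount, OpenDate}

Candidate keys of the original relation: {AcctType, LoanNo}, {Amount, Branch, LoanNo}, {Balance, LoanNo}, {Branch, LoanNo, OpenDate}, {CustomerID, LoanNo}.
{AcctType, Amount, Balance, Branch, CustomerID, LoanNo, OpenDate}: {Amount} determines {Amount, OpenDate} here but is not a superkey — split on Amount → OpenDate, giving {Amount, OpenDate} and {AcctType, Amount, Balance, Branch, CustomerID, LoanNo}.
{Amount, OpenDate} has no BCNF violation.
{AcctType, Amount, Balance, Branch, CustomerID, LoanNo}: {AcctType} determines {AcctType, CustomerID} here but is not a superkey — split on AcctType → CustomerID, giving {AcctType, CustomerID} and {AcctType, Amount, Balance, Branch, LoanNo}.
{AcctType, CustomerID} has no BCNF violation.
{AcctType, Amount, Balance, Branch, LoanNo}: {Amount, Branch} determines {Amount, Balance, Branch} here but is not a superkey — split on Amount, Branch → Balance, giving {Amount, Balance, Branch} and {AcctType, Amount, Branch, LoanNo}.
{Amount, Balance, Branch} has no BCNF violation.
{AcctType, Amount, Branch, LoanNo} has no BCNF violation.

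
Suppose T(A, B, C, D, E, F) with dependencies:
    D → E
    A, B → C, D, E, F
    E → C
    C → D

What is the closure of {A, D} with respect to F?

Start with {A, D}.
D → E applies; add {E} → now {A, D, E}.
E → C applies; add {C} → now {A, C, D, E}.
No further FD applies.

{A, C, D, E}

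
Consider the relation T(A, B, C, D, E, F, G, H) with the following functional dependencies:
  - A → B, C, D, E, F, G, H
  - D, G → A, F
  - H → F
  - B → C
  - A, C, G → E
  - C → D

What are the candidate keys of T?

{A}, {B, G}, {C, G}, {D, G}

Closure of {A} is {A, B, C, D, E, F, G, H}, the whole schema; {A} is a candidate key.
Closure of {B, G} is {A, B, C, D, E, F, G, H}, the whole schema; {B, G} is a candidate key.
Closure of {C, G} is {A, B, C, D, E, F, G, H}, the whole schema; {C, G} is a candidate key.
Closure of {D, G} is {A, B, C, D, E, F, G, H}, the whole schema; {D, G} is a candidate key.
These are minimal and exhaustive — every other superkey contains one of them.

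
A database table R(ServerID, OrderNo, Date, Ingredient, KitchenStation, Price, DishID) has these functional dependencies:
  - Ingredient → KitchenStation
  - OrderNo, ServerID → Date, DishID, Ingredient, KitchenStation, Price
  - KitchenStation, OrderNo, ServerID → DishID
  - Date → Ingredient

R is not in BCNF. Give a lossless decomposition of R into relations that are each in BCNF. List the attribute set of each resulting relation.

{Date, DishID, OrderNo, Price, ServerID}; {Date, Ingredient}; {Ingredient, KitchenStation}

Candidate key of the original relation: {OrderNo, ServerID}.
{Date, DishID, Ingredient, KitchenStation, OrderNo, Price, ServerID}: {Ingredient} determines {Ingredient, KitchenStation} here but is not a superkey — split on Ingredient → KitchenStation, giving {Ingredient, KitchenStation} and {Date, DishID, Ingredient, OrderNo, Price, ServerID}.
{Ingredient, KitchenStation} has no BCNF violation.
{Date, DishID, Ingredient, OrderNo, Price, ServerID}: {Date} determines {Date, Ingredient} here but is not a superkey — split on Date → Ingredient, giving {Date, Ingredient} and {Date, DishID, OrderNo, Price, ServerID}.
{Date, Ingredient} has no BCNF violation.
{Date, DishID, OrderNo, Price, ServerID} has no BCNF violation.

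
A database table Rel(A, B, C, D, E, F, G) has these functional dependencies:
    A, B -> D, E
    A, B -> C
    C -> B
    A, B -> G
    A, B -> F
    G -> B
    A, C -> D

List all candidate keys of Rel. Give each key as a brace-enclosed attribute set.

{A, B}, {A, C}, {A, G}

{A} never appears on the right of any FD, so every key must include it.
{A, B}⁺ = {A, B, C, D, E, F, G}, which is every attribute, so {A, B} is a candidate key.
{A, C}⁺ = {A, B, C, D, E, F, G}, which is every attribute, so {A, C} is a candidate key.
{A, G}⁺ = {A, B, C, D, E, F, G}, which is every attribute, so {A, G} is a candidate key.
These are minimal and exhaustive — every other superkey contains one of them.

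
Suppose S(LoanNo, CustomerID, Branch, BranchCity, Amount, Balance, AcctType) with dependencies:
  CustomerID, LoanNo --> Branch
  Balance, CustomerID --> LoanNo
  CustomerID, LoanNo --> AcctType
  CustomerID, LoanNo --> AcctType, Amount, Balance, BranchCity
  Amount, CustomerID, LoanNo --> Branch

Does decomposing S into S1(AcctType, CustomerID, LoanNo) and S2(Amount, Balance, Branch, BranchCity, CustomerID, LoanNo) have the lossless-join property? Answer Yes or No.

Yes

Common attributes: {CustomerID, LoanNo}; their closure is {AcctType, Amount, Balance, Branch, BranchCity, CustomerID, LoanNo}.
This includes all of S1, so the common attributes are a superkey of S1 — the join is lossless.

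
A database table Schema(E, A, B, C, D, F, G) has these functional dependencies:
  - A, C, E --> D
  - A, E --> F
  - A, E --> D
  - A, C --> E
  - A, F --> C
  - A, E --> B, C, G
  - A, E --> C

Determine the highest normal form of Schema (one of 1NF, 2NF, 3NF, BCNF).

BCNF

Candidate keys: {A, C}, {A, E}, {A, F}. Prime attributes: {A, C, E, F}.
Each dependency's left side is a superkey — BCNF holds.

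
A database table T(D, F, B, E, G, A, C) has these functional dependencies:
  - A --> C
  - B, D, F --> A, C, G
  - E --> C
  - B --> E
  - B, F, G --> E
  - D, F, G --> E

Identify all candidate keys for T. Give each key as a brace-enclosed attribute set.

Attributes never on any right-hand side: {B, D, F} — every candidate key must contain all of them.
{B, D, F}⁺ = {A, B, C, D, E, F, G}, which is every attribute, so {B, D, F} is a candidate key.
Every other attribute set either contains this one or has a smaller closure.

{B, D, F}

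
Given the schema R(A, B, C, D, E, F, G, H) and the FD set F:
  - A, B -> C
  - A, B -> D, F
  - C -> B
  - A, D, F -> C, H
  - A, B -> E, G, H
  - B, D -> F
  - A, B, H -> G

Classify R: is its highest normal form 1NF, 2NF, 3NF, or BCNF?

3NF

Candidate keys: {A, B}, {A, C}, {A, D, F}. Prime attributes: {A, B, C, D, F}.
For C -> B we have {C}⁺ = {B, C}; {C} is not a superkey, so BCNF fails.
Its right-hand attributes {B} are all prime, as are those of every other non-superkey FD — the relation is in 3NF.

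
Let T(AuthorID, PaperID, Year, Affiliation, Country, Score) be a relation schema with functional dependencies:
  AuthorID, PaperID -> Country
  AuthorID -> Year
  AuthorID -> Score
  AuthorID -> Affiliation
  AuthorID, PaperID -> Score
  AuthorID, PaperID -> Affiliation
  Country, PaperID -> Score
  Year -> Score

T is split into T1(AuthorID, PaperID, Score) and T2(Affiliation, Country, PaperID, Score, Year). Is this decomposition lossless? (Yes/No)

No

Common attributes: {PaperID, Score}; their closure is {PaperID, Score}.
T1 ⊄ {PaperID, Score} and T2 ⊄ {PaperID, Score}, so the split is lossy.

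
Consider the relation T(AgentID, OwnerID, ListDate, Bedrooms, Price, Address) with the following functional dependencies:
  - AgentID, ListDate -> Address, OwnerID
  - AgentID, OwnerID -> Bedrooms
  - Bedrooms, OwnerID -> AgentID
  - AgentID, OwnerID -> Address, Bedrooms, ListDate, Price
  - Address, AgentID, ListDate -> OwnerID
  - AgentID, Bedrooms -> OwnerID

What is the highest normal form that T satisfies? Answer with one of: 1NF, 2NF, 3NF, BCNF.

Candidate keys: {AgentID, Bedrooms}, {AgentID, ListDate}, {AgentID, OwnerID}, {Bedrooms, OwnerID}. Prime attributes: {AgentID, Bedrooms, ListDate, OwnerID}.
Every FD has a superkey on the left, so the relation is in BCNF.

BCNF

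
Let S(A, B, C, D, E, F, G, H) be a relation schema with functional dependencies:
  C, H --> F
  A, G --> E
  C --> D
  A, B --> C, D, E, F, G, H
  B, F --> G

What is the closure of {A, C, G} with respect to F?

{A, C, D, E, G}

Start with {A, C, G}.
A, G --> E applies; add {E} → now {A, C, E, G}.
C --> D applies; add {D} → now {A, C, D, E, G}.
No further FD applies.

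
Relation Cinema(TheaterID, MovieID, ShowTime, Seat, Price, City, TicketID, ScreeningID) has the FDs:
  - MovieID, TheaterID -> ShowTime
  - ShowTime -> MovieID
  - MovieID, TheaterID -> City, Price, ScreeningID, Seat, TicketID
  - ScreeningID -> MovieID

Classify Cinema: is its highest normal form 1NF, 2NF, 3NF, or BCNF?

Candidate keys: {MovieID, TheaterID}, {ScreeningID, TheaterID}, {ShowTime, TheaterID}. Prime attributes: {MovieID, ScreeningID, ShowTime, TheaterID}.
For ShowTime -> MovieID we have {ShowTime}⁺ = {MovieID, ShowTime}; {ShowTime} is not a superkey, so BCNF fails.
Its right-hand attributes {MovieID} are all prime, as are those of every other non-superkey FD — the relation is in 3NF.

3NF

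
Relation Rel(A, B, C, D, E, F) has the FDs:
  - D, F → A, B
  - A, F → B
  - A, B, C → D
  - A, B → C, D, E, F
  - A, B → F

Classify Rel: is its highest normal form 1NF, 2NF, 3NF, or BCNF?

BCNF

Candidate keys: {A, B}, {A, F}, {D, F}. Prime attributes: {A, B, D, F}.
Each dependency's left side is a superkey — BCNF holds.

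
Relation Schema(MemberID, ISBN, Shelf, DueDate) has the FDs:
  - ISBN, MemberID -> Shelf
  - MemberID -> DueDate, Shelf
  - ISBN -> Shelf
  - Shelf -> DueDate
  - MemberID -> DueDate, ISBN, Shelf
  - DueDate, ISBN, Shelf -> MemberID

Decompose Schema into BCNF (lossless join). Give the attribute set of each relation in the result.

{DueDate, Shelf}; {ISBN, MemberID, Shelf}

Candidate keys of the original relation: {ISBN}, {MemberID}.
In {DueDate, ISBN, MemberID, Shelf}, {Shelf} is not a superkey ({Shelf}⁺ restricted to this set is {DueDate, Shelf}), so split on Shelf -> DueDate into {DueDate, Shelf} and {ISBN, MemberID, Shelf}.
{DueDate, Shelf}: every determinant is a superkey — BCNF.
{ISBN, MemberID, Shelf}: every determinant is a superkey — BCNF.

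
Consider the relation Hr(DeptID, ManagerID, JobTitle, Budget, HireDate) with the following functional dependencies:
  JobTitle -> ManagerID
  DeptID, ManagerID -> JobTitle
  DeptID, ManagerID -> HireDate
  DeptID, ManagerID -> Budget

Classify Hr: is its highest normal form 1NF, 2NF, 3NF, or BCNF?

3NF

Candidate keys: {DeptID, JobTitle}, {DeptID, ManagerID}. Prime attributes: {DeptID, JobTitle, ManagerID}.
For JobTitle -> ManagerID we have {JobTitle}⁺ = {JobTitle, ManagerID}; {JobTitle} is not a superkey, so BCNF fails.
Its right-hand attributes {ManagerID} are all prime, as are those of every other non-superkey FD — the relation is in 3NF.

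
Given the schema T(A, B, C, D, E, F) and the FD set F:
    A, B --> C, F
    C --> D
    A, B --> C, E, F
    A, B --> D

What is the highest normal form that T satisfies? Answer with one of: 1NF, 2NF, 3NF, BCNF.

Candidate key: {A, B}. Prime attributes: {A, B}.
For C --> D we have {C}⁺ = {C, D}; {C} is not a superkey, so BCNF fails.
Because {D} is non-prime and the left side of C --> D is not a superkey, the relation is not in 3NF.
No non-prime attribute depends on a proper subset of any candidate key, so 2NF holds.

2NF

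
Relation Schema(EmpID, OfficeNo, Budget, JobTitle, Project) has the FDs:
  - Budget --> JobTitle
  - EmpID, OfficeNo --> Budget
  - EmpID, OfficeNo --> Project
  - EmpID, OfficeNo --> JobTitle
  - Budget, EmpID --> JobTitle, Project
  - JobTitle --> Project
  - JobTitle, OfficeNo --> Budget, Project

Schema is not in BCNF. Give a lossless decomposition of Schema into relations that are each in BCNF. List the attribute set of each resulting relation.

Candidate key of the original relation: {EmpID, OfficeNo}.
In {Budget, EmpID, JobTitle, OfficeNo, Project}, {Budget} is not a superkey ({Budget}⁺ restricted to this set is {Budget, JobTitle, Project}), so split on Budget --> JobTitle, Project into {Budget, JobTitle, Project} and {Budget, EmpID, OfficeNo}.
In {Budget, JobTitle, Project}, {JobTitle} is not a superkey ({JobTitle}⁺ restricted to this set is {JobTitle, Project}), so split on JobTitle --> Project into {JobTitle, Project} and {Budget, JobTitle}.
{JobTitle, Project} is in BCNF.
{Budget, JobTitle} is in BCNF.
{Budget, EmpID, OfficeNo} is in BCNF.

{Budget, EmpID, OfficeNo}; {Budget, JobTitle}; {JobTitle, Project}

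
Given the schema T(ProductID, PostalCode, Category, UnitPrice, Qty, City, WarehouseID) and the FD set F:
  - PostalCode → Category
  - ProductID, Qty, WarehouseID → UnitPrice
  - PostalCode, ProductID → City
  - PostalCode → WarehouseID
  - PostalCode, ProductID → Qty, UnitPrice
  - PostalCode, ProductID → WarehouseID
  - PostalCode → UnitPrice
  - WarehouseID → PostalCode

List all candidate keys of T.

{PostalCode, ProductID}, {ProductID, WarehouseID}

No FD produces {ProductID}, so it must be in every candidate key.
{PostalCode, ProductID} is a candidate key since {PostalCode, ProductID}⁺ = {Category, City, PostalCode, ProductID, Qty, UnitPrice, WarehouseID} covers every attribute.
{ProductID, WarehouseID} is a candidate key since {ProductID, WarehouseID}⁺ = {Category, City, PostalCode, ProductID, Qty, UnitPrice, WarehouseID} covers every attribute.
Any other superkey properly contains one of these, so there are no further candidate keys.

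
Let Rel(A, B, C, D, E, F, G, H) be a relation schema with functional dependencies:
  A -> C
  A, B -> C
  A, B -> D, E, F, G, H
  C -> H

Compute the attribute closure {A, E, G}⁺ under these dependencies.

{A, C, E, G, H}

Start with {A, E, G}.
A -> C applies; add {C} → now {A, C, E, G}.
C -> H applies; add {H} → now {A, C, E, G, H}.
No further FD applies.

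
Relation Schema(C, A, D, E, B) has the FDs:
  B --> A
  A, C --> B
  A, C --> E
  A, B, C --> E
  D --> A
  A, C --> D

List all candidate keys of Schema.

{A, C}, {B, C}, {C, D}

No FD produces {C}, so it must be in every candidate key.
{A, C}⁺ = {A, B, C, D, E}, which is every attribute, so {A, C} is a candidate key.
{B, C}⁺ = {A, B, C, D, E}, which is every attribute, so {B, C} is a candidate key.
{C, D}⁺ = {A, B, C, D, E}, which is every attribute, so {C, D} is a candidate key.
These are minimal and exhaustive — every other superkey contains one of them.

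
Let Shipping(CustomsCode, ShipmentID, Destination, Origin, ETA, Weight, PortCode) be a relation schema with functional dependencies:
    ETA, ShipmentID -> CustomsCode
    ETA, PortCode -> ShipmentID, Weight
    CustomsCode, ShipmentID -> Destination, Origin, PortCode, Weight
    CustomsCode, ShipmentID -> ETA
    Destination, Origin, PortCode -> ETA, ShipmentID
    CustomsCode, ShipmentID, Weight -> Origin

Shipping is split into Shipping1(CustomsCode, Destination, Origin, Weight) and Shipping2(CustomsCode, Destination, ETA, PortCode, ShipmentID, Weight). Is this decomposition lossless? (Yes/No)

Common attributes: {CustomsCode, Destination, Weight}; their closure is {CustomsCode, Destination, Weight}.
Shipping1 ⊄ {CustomsCode, Destination, Weight} and Shipping2 ⊄ {CustomsCode, Destination, Weight}, so the split is lossy.

No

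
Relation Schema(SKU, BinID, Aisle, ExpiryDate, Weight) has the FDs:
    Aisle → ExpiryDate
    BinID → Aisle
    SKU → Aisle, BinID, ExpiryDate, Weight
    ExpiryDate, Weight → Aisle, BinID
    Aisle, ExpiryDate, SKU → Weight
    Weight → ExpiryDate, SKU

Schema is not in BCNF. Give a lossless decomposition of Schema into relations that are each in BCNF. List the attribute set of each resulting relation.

Candidate keys of the original relation: {SKU}, {Weight}.
In {Aisle, BinID, ExpiryDate, SKU, Weight}, {Aisle} is not a superkey ({Aisle}⁺ restricted to this set is {Aisle, ExpiryDate}), so split on Aisle → ExpiryDate into {Aisle, ExpiryDate} and {Aisle, BinID, SKU, Weight}.
{Aisle, ExpiryDate} is in BCNF.
In {Aisle, BinID, SKU, Weight}, {BinID} is not a superkey ({BinID}⁺ restricted to this set is {Aisle, BinID}), so split on BinID → Aisle into {Aisle, BinID} and {BinID, SKU, Weight}.
{Aisle, BinID} is in BCNF.
{BinID, SKU, Weight} is in BCNF.

{Aisle, BinID}; {Aisle, ExpiryDate}; {BinID, SKU, Weight}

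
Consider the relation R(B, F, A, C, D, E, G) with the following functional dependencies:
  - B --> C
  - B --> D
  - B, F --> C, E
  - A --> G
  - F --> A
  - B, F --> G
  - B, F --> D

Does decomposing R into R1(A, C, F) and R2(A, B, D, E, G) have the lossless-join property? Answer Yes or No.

No

The shared attributes are {A} and {A}⁺ = {A, G}.
The closure covers neither R1 nor R2 entirely; the join is not lossless.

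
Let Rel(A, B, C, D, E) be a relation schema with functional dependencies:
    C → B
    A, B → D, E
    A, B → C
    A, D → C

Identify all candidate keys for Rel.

No FD produces {A}, so it must be in every candidate key.
{A, B}⁺ = {A, B, C, D, E} — all of the relation — so {A, B} is a candidate key.
{A, C}⁺ = {A, B, C, D, E} — all of the relation — so {A, C} is a candidate key.
{A, D}⁺ = {A, B, C, D, E} — all of the relation — so {A, D} is a candidate key.
These are minimal and exhaustive — every other superkey contains one of them.

{A, B}, {A, C}, {A, D}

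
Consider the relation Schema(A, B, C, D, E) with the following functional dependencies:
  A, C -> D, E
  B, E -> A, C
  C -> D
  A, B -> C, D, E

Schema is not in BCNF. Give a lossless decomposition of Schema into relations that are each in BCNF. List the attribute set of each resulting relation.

Candidate keys of the original relation: {A, B}, {B, E}.
{A, B, C, D, E}: {A, C} determines {A, C, D, E} here but is not a superkey — split on A, C -> D, E, giving {A, C, D, E} and {A, B, C}.
{A, C, D, E}: {C} determines {C, D} here but is not a superkey — split on C -> D, giving {C, D} and {A, C, E}.
{C, D} is in BCNF.
{A, C, E} is in BCNF.
{A, B, C} is in BCNF.

{A, B, C}; {A, C, E}; {C, D}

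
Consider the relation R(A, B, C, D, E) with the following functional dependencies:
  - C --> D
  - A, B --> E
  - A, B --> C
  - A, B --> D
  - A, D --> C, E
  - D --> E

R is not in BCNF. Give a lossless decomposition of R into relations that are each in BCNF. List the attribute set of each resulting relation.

{A, B, C}; {C, D}; {D, E}

Candidate key of the original relation: {A, B}.
In {A, B, C, D, E}, {C} is not a superkey ({C}⁺ restricted to this set is {C, D, E}), so split on C --> D, E into {C, D, E} and {A, B, C}.
In {C, D, E}, {D} is not a superkey ({D}⁺ restricted to this set is {D, E}), so split on D --> E into {D, E} and {C, D}.
{D, E} has no BCNF violation.
{C, D} has no BCNF violation.
{A, B, C} has no BCNF violation.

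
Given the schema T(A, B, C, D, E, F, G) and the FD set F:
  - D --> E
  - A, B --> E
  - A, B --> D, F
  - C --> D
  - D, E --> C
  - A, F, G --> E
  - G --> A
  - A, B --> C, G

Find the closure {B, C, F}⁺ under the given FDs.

{B, C, D, E, F}

Start with {B, C, F}.
C --> D applies; add {D} → now {B, C, D, F}.
D --> E applies; add {E} → now {B, C, D, E, F}.
No further FD applies.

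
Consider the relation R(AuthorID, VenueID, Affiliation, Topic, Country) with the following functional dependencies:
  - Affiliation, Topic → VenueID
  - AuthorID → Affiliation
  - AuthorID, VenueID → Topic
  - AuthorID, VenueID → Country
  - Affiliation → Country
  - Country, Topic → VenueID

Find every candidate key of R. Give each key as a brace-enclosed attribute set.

Attributes never on any right-hand side: {AuthorID} — every candidate key must contain it.
{AuthorID, Topic}⁺ = {Affiliation, AuthorID, Country, Topic, VenueID} — all of the relation — so {AuthorID, Topic} is a candidate key.
{AuthorID, VenueID}⁺ = {Affiliation, AuthorID, Country, Topic, VenueID} — all of the relation — so {AuthorID, VenueID} is a candidate key.
No proper subset of any of these is a key, and no other minimal superkey exists.

{AuthorID, Topic}, {AuthorID, VenueID}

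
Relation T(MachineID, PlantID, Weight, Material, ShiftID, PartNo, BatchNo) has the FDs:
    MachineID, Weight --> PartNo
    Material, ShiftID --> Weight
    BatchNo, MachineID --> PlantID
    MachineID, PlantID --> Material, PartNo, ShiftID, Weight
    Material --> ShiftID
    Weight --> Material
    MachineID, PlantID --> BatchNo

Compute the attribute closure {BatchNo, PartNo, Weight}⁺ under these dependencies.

Start with {BatchNo, PartNo, Weight}.
Weight --> Material applies; add {Material} → now {BatchNo, Material, PartNo, Weight}.
Material --> ShiftID applies; add {ShiftID} → now {BatchNo, Material, PartNo, ShiftID, Weight}.
No further FD applies.

{BatchNo, Material, PartNo, ShiftID, Weight}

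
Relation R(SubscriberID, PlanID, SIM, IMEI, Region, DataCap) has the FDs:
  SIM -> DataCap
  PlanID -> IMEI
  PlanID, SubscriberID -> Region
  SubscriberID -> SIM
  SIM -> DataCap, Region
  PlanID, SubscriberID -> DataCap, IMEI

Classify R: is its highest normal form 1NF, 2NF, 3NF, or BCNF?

1NF

Candidate key: {PlanID, SubscriberID}. Prime attributes: {PlanID, SubscriberID}.
For SIM -> DataCap we have {SIM}⁺ = {DataCap, Region, SIM}; {SIM} is not a superkey, so BCNF fails.
SIM -> DataCap determines the non-prime attribute {DataCap} from a non-superkey — 3NF is violated.
Since {PlanID} ⊂ {PlanID, SubscriberID} and {PlanID}⁺ ⊇ {IMEI} with {IMEI} non-prime, there is a partial dependency; 2NF fails.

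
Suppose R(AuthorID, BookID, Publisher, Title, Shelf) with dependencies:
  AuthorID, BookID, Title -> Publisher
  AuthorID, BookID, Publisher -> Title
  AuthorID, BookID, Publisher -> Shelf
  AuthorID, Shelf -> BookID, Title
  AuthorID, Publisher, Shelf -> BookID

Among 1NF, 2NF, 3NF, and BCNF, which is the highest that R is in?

Candidate keys: {AuthorID, BookID, Publisher}, {AuthorID, BookID, Title}, {AuthorID, Shelf}. Prime attributes: {AuthorID, BookID, Publisher, Shelf, Title}.
Every FD has a superkey on the left, so the relation is in BCNF.

BCNF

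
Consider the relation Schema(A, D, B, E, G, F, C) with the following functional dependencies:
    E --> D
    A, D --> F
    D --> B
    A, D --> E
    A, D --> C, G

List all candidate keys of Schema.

Attributes never on any right-hand side: {A} — every candidate key must contain it.
{A, D}⁺ = {A, B, C, D, E, F, G} — all of the relation — so {A, D} is a candidate key.
{A, E}⁺ = {A, B, C, D, E, F, G} — all of the relation — so {A, E} is a candidate key.
No proper subset of any of these is a key, and no other minimal superkey exists.

{A, D}, {A, E}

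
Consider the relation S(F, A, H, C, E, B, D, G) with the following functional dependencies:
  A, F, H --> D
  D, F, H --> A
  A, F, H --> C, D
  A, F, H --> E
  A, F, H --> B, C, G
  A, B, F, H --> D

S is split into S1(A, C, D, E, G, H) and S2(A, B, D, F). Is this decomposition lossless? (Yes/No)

Common attributes: {A, D}; their closure is {A, D}.
Neither S1 nor S2 is contained in that closure, so the decomposition is lossy.

No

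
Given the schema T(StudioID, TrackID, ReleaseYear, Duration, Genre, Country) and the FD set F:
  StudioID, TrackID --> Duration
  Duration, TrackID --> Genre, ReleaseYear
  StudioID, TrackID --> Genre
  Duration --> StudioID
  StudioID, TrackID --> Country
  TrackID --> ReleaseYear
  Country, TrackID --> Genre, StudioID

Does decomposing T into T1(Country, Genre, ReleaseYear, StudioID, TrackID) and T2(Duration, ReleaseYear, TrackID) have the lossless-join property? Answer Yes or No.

No

T1 ∩ T2 = {ReleaseYear, TrackID}; its closure under F is {ReleaseYear, TrackID}.
The closure covers neither T1 nor T2 entirely; the join is not lossless.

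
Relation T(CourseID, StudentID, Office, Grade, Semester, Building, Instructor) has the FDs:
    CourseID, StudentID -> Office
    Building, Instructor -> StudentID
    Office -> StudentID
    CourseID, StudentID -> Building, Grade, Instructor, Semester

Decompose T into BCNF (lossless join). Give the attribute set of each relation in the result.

{Building, CourseID, Grade, Instructor, Office, Semester}; {Building, Instructor, StudentID}

Candidate keys of the original relation: {Building, CourseID, Instructor}, {CourseID, Office}, {CourseID, StudentID}.
Within {Building, CourseID, Grade, Instructor, Office, Semester, StudentID}: {Building, Instructor}⁺ ∩ {Building, CourseID, Grade, Instructor, Office, Semester, StudentID} = {Building, Instructor, StudentID}, not the whole set, so Building, Instructor -> StudentID violates BCNF; decompose into {Building, Instructor, StudentID} and {Building, CourseID, Grade, Instructor, Office, Semester}.
{Building, Instructor, StudentID}: every determinant is a superkey — BCNF.
{Building, CourseID, Grade, Instructor, Office, Semester}: every determinant is a superkey — BCNF.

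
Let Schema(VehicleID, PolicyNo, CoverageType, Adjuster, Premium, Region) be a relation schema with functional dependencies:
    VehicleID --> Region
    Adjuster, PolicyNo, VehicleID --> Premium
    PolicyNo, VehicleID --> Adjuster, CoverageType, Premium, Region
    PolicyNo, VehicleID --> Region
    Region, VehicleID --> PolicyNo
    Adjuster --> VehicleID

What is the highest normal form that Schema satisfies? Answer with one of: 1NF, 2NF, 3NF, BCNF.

BCNF

Candidate keys: {Adjuster}, {VehicleID}. Prime attributes: {Adjuster, VehicleID}.
The left-hand side of every FD is a superkey, so BCNF is satisfied.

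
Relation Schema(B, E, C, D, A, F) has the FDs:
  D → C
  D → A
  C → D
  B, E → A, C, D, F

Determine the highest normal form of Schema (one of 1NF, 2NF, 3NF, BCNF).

Candidate key: {B, E}. Prime attributes: {B, E}.
D → C: {D}⁺ = {A, C, D}, which is not all of the attributes, so the left side is not a superkey — BCNF is violated.
Because {C} is non-prime and the left side of D → C is not a superkey, the relation is not in 3NF.
Checking every proper subset of each key, none determines a non-prime attribute — 2NF is satisfied.

2NF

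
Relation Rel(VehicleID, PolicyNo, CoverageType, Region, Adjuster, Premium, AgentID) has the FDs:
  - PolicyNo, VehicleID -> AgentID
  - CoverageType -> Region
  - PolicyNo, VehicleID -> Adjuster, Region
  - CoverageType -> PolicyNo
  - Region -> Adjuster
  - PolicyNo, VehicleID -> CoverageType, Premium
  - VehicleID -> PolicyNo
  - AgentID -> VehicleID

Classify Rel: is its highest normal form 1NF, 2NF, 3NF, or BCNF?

2NF

Candidate keys: {AgentID}, {VehicleID}. Prime attributes: {AgentID, VehicleID}.
For CoverageType -> Region we have {CoverageType}⁺ = {Adjuster, CoverageType, PolicyNo, Region}; {CoverageType} is not a superkey, so BCNF fails.
Because {Region} is non-prime and the left side of CoverageType -> Region is not a superkey, the relation is not in 3NF.
All keys have size 1, which rules out partial dependencies — 2NF is satisfied.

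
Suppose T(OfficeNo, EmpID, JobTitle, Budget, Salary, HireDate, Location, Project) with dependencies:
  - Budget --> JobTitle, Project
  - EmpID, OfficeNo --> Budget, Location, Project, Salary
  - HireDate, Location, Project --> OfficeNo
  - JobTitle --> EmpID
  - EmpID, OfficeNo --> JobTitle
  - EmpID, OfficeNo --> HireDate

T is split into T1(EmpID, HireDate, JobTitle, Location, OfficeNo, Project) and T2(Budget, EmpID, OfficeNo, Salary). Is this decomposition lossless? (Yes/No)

Yes

Common attributes: {EmpID, OfficeNo}; their closure is {Budget, EmpID, HireDate, JobTitle, Location, OfficeNo, Project, Salary}.
This includes all of T1, so the common attributes are a superkey of T1 — the join is lossless.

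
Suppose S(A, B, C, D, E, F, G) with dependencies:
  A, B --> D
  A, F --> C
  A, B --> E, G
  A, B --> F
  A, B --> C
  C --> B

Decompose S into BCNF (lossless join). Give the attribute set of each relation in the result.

Candidate keys of the original relation: {A, B}, {A, C}, {A, F}.
Within {A, B, C, D, E, F, G}: {C}⁺ ∩ {A, B, C, D, E, F, G} = {B, C}, not the whole set, so C --> B violates BCNF; decompose into {B, C} and {A, C, D, E, F, G}.
{B, C} has no BCNF violation.
{A, C, D, E, F, G} has no BCNF violation.

{A, C, D, E, F, G}; {B, C}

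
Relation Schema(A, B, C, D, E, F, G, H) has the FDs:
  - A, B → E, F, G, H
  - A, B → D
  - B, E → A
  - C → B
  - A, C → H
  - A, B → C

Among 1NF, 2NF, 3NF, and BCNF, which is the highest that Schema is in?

Candidate keys: {A, B}, {A, C}, {B, E}, {C, E}. Prime attributes: {A, B, C, E}.
C → B breaks BCNF: {C}⁺ = {B, C}, so {C} is not a superkey.
Since {B} ⊆ prime attributes and every other non-superkey FD also has a prime right side, the schema is in 3NF.

3NF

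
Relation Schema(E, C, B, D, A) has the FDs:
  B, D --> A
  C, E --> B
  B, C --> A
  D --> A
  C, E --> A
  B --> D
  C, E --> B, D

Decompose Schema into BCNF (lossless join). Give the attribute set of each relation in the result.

{A, D}; {B, C, E}; {B, D}

Candidate key of the original relation: {C, E}.
In {A, B, C, D, E}, {B, D} is not a superkey ({B, D}⁺ restricted to this set is {A, B, D}), so split on B, D --> A into {A, B, D} and {B, C, D, E}.
In {A, B, D}, {D} is not a superkey ({D}⁺ restricted to this set is {A, D}), so split on D --> A into {A, D} and {B, D}.
{A, D}: every determinant is a superkey — BCNF.
{B, D}: every determinant is a superkey — BCNF.
In {B, C, D, E}, {B, C} is not a superkey ({B, C}⁺ restricted to this set is {B, C, D}), so split on B, C --> D into {B, C, D} and {B, C, E}.
In {B, C, D}, {B} is not a superkey ({B}⁺ restricted to this set is {B, D}), so split on B --> D into {B, D} and {B, C}.
{B, D}: every determinant is a superkey — BCNF.
{B, C}: every determinant is a superkey — BCNF.
{B, C, E}: every determinant is a superkey — BCNF.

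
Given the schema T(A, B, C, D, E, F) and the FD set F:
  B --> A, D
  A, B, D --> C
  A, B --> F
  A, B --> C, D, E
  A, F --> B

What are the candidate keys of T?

{A, F}, {B}

{B}⁺ = {A, B, C, D, E, F} — all of the relation — so {B} is a candidate key.
{A, F}⁺ = {A, B, C, D, E, F} — all of the relation — so {A, F} is a candidate key.
Any other superkey properly contains one of these, so there are no further candidate keys.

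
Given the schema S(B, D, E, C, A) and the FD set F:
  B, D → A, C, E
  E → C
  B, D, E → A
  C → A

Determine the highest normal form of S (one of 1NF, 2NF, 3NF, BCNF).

2NF

Candidate key: {B, D}. Prime attributes: {B, D}.
For E → C we have {E}⁺ = {A, C, E}; {E} is not a superkey, so BCNF fails.
Because {C} is non-prime and the left side of E → C is not a superkey, the relation is not in 3NF.
No non-prime attribute depends on a proper subset of any candidate key, so 2NF holds.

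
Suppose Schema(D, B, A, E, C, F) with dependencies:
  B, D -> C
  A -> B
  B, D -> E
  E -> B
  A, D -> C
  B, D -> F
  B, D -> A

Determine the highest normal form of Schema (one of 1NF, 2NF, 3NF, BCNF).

Candidate keys: {A, D}, {B, D}, {D, E}. Prime attributes: {A, B, D, E}.
A -> B: {A}⁺ = {A, B}, which is not all of the attributes, so the left side is not a superkey — BCNF is violated.
But every attribute on its right side ({B}) is prime, and the same holds for every other non-superkey FD, so 3NF still holds.

3NF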